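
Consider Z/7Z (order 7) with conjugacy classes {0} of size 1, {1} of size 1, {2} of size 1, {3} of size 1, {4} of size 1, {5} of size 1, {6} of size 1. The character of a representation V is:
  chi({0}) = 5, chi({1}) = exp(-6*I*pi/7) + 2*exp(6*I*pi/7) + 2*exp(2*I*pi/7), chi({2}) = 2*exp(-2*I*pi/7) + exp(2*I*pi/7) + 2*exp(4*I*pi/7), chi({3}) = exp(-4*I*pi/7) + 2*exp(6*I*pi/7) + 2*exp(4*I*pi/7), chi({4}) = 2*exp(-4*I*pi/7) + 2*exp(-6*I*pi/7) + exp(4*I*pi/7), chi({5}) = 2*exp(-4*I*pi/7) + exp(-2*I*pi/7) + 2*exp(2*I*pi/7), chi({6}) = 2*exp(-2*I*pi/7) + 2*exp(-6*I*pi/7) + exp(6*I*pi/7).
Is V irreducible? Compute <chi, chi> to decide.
Not irreducible (reducible): <chi, chi> = 9 > 1.

Argument: <chi, chi> = (1/|G|) sum_C |C| * |chi(C)|^2 = (1/7)[1*|5|^2 + 1*|exp(-6*I*pi/7) + 2*exp(6*I*pi/7) + 2*exp(2*I*pi/7)|^2 + 1*|2*exp(-2*I*pi/7) + exp(2*I*pi/7) + 2*exp(4*I*pi/7)|^2 + 1*|exp(-4*I*pi/7) + 2*exp(6*I*pi/7) + 2*exp(4*I*pi/7)|^2 + 1*|2*exp(-4*I*pi/7) + 2*exp(-6*I*pi/7) + exp(4*I*pi/7)|^2 + 1*|2*exp(-4*I*pi/7) + exp(-2*I*pi/7) + 2*exp(2*I*pi/7)|^2 + 1*|2*exp(-2*I*pi/7) + 2*exp(-6*I*pi/7) + exp(6*I*pi/7)|^2]
  = (1/7)[(25) + (9 + 4*exp(-4*I*pi/7) + 2*exp(-2*I*pi/7) + 2*exp(-6*I*pi/7) + 2*exp(6*I*pi/7) + 2*exp(2*I*pi/7) + 4*exp(4*I*pi/7)) + (9 + 2*exp(-4*I*pi/7) + 4*exp(-6*I*pi/7) + 2*exp(-2*I*pi/7) + 2*exp(2*I*pi/7) + 4*exp(6*I*pi/7) + 2*exp(4*I*pi/7)) + (9 + 4*exp(-2*I*pi/7) + 2*exp(-4*I*pi/7) + 2*exp(-6*I*pi/7) + 2*exp(6*I*pi/7) + 2*exp(4*I*pi/7) + 4*exp(2*I*pi/7)) + (9 + 4*exp(-2*I*pi/7) + 2*exp(-4*I*pi/7) + 2*exp(-6*I*pi/7) + 2*exp(6*I*pi/7) + 2*exp(4*I*pi/7) + 4*exp(2*I*pi/7)) + (9 + 2*exp(-4*I*pi/7) + 4*exp(-6*I*pi/7) + 2*exp(-2*I*pi/7) + 2*exp(2*I*pi/7) + 4*exp(6*I*pi/7) + 2*exp(4*I*pi/7)) + (9 + 4*exp(-4*I*pi/7) + 2*exp(-2*I*pi/7) + 2*exp(-6*I*pi/7) + 2*exp(6*I*pi/7) + 2*exp(2*I*pi/7) + 4*exp(4*I*pi/7))] = 63/7 = 9.
(Exp terms are combined using exp(i*s)*conj(exp(i*t)) = exp(i*(s-t)), and sums of them are collapsed using the identity that for every m > 1 the m distinct m-th roots of unity sum to 0, e.g. 1 + exp(2*I*pi/3) + exp(-2*I*pi/3) = 0.)
A character is irreducible iff <chi, chi> = 1, so this representation is reducible.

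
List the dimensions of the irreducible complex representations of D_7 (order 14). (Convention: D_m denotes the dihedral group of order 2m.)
Dimensions: 1, 1, 2, 2, 2

Solution. There are 5 irreducibles (= number of conjugacy classes). Their dimensions d_i satisfy sum d_i^2 = |G| = 14: 1 + 1 + 4 + 4 + 4 = 14.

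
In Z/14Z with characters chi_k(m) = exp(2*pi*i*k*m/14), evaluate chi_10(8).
chi_10(8) = zeta_14^80 = exp(-4*I*pi/7)

Reasoning: chi_10(8) = zeta_14^(10*8) = zeta_14^80. Since zeta_14^14 = 1, this equals zeta_14^10 = exp(2*pi*i*10/14) = exp(-4*I*pi/7).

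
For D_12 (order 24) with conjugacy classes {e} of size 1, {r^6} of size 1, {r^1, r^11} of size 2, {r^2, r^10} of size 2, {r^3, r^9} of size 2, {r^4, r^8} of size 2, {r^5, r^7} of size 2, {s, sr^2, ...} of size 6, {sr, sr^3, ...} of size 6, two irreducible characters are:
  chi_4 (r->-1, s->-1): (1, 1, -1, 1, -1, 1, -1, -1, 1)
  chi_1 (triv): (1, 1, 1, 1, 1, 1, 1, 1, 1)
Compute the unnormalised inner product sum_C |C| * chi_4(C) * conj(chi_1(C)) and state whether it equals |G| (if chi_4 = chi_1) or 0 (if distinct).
Sum = 0; so <chi_4, chi_1> = 0 (distinct irreducibles are orthogonal).

Proof sketch: Compute term by term over conjugacy classes (|C| * chi_4(C) * conj(chi_1(C))):
  1*(1)*conj(1) + 1*(1)*conj(1) + 2*(-1)*conj(1) + 2*(1)*conj(1) + 2*(-1)*conj(1) + 2*(1)*conj(1) + 2*(-1)*conj(1) + 6*(-1)*conj(1) + 6*(1)*conj(1)
  = (1) + (1) + (-2) + (2) + (-2) + (2) + (-2) + (-6) + (6)
  = 0.
Dividing by |G| = 24 gives 0/24 = 0, matching the row-orthogonality relation <chi_4, chi_1> = [chi_4 = chi_1].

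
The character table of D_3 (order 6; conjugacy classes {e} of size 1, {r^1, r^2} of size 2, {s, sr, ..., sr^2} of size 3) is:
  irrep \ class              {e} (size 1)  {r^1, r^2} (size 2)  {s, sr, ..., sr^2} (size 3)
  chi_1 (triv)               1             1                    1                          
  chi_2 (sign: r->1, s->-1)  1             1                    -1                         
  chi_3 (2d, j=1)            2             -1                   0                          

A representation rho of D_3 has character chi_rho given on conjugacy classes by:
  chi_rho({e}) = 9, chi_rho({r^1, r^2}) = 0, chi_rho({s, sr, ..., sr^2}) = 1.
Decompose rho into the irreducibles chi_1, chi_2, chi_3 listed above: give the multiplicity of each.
Multiplicities: chi_1: 2, chi_2: 1, chi_3: 3.

Explanation: Use <chi_rho, chi> = (1/|G|) sum_C |C| * chi_rho(C) * conj(chi(C)) with |G| = 6 for each irreducible chi in the table:
  <chi_rho, chi_1> = (1/6)[1*(9)*conj(1) + 2*(0)*conj(1) + 3*(1)*conj(1)]
      = (1/6)[(9) + (0) + (3)] = 12/6 = 2
  <chi_rho, chi_2> = (1/6)[1*(9)*conj(1) + 2*(0)*conj(1) + 3*(1)*conj(-1)]
      = (1/6)[(9) + (0) + (-3)] = 6/6 = 1
  <chi_rho, chi_3> = (1/6)[1*(9)*conj(2) + 2*(0)*conj(-1) + 3*(1)*conj(0)]
      = (1/6)[(18) + (0) + (0)] = 18/6 = 3
Dimension check: dim(rho) = sum (mult * dim) = 2*1 + 1*1 + 3*2 = 9 = chi_rho(e) = 9.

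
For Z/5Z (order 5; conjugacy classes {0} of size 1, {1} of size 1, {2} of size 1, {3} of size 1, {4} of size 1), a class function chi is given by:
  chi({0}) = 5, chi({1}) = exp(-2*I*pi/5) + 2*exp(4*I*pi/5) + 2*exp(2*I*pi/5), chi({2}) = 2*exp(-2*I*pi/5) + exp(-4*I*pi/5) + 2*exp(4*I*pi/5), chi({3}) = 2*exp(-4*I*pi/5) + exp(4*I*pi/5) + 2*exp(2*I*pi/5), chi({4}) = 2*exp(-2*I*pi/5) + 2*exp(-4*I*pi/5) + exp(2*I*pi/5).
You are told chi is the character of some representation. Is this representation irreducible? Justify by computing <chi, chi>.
Not irreducible (reducible): <chi, chi> = 9 > 1.

Argument: <chi, chi> = (1/|G|) sum_C |C| * |chi(C)|^2 = (1/5)[1*|5|^2 + 1*|exp(-2*I*pi/5) + 2*exp(4*I*pi/5) + 2*exp(2*I*pi/5)|^2 + 1*|2*exp(-2*I*pi/5) + exp(-4*I*pi/5) + 2*exp(4*I*pi/5)|^2 + 1*|2*exp(-4*I*pi/5) + exp(4*I*pi/5) + 2*exp(2*I*pi/5)|^2 + 1*|2*exp(-2*I*pi/5) + 2*exp(-4*I*pi/5) + exp(2*I*pi/5)|^2]
  = (1/5)[(25) + (5) + (5) + (5) + (5)] = 45/5 = 9.
(Exp terms are combined using exp(i*s)*conj(exp(i*t)) = exp(i*(s-t)), and sums of them are collapsed using the identity that for every m > 1 the m distinct m-th roots of unity sum to 0, e.g. 1 + exp(2*I*pi/3) + exp(-2*I*pi/3) = 0.)
A character is irreducible iff <chi, chi> = 1, so this representation is reducible.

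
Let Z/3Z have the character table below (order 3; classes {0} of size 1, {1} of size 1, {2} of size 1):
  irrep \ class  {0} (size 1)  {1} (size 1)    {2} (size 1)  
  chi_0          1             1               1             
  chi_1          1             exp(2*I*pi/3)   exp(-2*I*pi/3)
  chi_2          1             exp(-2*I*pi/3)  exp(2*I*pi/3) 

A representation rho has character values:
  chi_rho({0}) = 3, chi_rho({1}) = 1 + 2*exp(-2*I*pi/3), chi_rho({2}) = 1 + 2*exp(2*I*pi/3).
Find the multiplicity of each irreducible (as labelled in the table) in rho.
Multiplicities: chi_0: 1, chi_1: 0, chi_2: 2.

Explanation: Use <chi_rho, chi> = (1/|G|) sum_C |C| * chi_rho(C) * conj(chi(C)) with |G| = 3 for each irreducible chi in the table:
  <chi_rho, chi_0> = (1/3)[1*(3)*conj(1) + 1*(1 + 2*exp(-2*I*pi/3))*conj(1) + 1*(1 + 2*exp(2*I*pi/3))*conj(1)]
      = (1/3)[(3) + (1 + 2*exp(-2*I*pi/3)) + (1 + 2*exp(2*I*pi/3))] = 3/3 = 1
  <chi_rho, chi_1> = (1/3)[1*(3)*conj(1) + 1*(1 + 2*exp(-2*I*pi/3))*conj(exp(2*I*pi/3)) + 1*(1 + 2*exp(2*I*pi/3))*conj(exp(-2*I*pi/3))]
      = (1/3)[(3) + (exp(-2*I*pi/3) + 2*exp(2*I*pi/3)) + (2*exp(-2*I*pi/3) + exp(2*I*pi/3))] = 0/3 = 0
  <chi_rho, chi_2> = (1/3)[1*(3)*conj(1) + 1*(1 + 2*exp(-2*I*pi/3))*conj(exp(-2*I*pi/3)) + 1*(1 + 2*exp(2*I*pi/3))*conj(exp(2*I*pi/3))]
      = (1/3)[(3) + (2 + exp(2*I*pi/3)) + (2 + exp(-2*I*pi/3))] = 6/3 = 2
(Exp terms are combined using exp(i*s)*conj(exp(i*t)) = exp(i*(s-t)), and sums of them are collapsed using the identity that for every m > 1 the m distinct m-th roots of unity sum to 0, e.g. 1 + exp(2*I*pi/3) + exp(-2*I*pi/3) = 0.)
Dimension check: dim(rho) = sum (mult * dim) = 1*1 + 0*1 + 2*1 = 3 = chi_rho(e) = 3.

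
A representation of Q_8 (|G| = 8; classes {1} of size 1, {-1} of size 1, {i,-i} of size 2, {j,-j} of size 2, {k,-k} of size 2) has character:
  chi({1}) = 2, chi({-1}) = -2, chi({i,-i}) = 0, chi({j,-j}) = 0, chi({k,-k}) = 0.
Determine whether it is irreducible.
Irreducible: <chi, chi> = 1.

Explanation: <chi, chi> = (1/|G|) sum_C |C| * |chi(C)|^2 = (1/8)[1*|2|^2 + 1*|-2|^2 + 2*|0|^2 + 2*|0|^2 + 2*|0|^2]
  = (1/8)[(4) + (4) + (0) + (0) + (0)] = 8/8 = 1.
A character is irreducible iff <chi, chi> = 1, so this representation is irreducible.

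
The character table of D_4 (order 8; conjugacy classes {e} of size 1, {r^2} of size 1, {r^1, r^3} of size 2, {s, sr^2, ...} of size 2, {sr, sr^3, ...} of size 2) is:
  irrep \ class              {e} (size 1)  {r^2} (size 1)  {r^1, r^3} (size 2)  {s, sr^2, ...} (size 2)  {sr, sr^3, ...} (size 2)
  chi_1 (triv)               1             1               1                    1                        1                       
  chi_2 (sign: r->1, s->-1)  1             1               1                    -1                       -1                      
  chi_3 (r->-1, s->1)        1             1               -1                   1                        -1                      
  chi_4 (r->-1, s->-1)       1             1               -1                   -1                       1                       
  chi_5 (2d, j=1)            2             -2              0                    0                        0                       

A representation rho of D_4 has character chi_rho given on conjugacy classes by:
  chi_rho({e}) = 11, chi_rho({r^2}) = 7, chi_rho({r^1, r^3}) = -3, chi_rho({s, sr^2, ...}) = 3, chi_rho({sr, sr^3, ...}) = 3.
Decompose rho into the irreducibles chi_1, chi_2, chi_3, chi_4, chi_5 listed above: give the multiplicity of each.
Multiplicities: chi_1: 3, chi_2: 0, chi_3: 3, chi_4: 3, chi_5: 1.

Why: Use <chi_rho, chi> = (1/|G|) sum_C |C| * chi_rho(C) * conj(chi(C)) with |G| = 8 for each irreducible chi in the table:
  <chi_rho, chi_1> = (1/8)[1*(11)*conj(1) + 1*(7)*conj(1) + 2*(-3)*conj(1) + 2*(3)*conj(1) + 2*(3)*conj(1)]
      = (1/8)[(11) + (7) + (-6) + (6) + (6)] = 24/8 = 3
  <chi_rho, chi_2> = (1/8)[1*(11)*conj(1) + 1*(7)*conj(1) + 2*(-3)*conj(1) + 2*(3)*conj(-1) + 2*(3)*conj(-1)]
      = (1/8)[(11) + (7) + (-6) + (-6) + (-6)] = 0/8 = 0
  <chi_rho, chi_3> = (1/8)[1*(11)*conj(1) + 1*(7)*conj(1) + 2*(-3)*conj(-1) + 2*(3)*conj(1) + 2*(3)*conj(-1)]
      = (1/8)[(11) + (7) + (6) + (6) + (-6)] = 24/8 = 3
  <chi_rho, chi_4> = (1/8)[1*(11)*conj(1) + 1*(7)*conj(1) + 2*(-3)*conj(-1) + 2*(3)*conj(-1) + 2*(3)*conj(1)]
      = (1/8)[(11) + (7) + (6) + (-6) + (6)] = 24/8 = 3
  <chi_rho, chi_5> = (1/8)[1*(11)*conj(2) + 1*(7)*conj(-2) + 2*(-3)*conj(0) + 2*(3)*conj(0) + 2*(3)*conj(0)]
      = (1/8)[(22) + (-14) + (0) + (0) + (0)] = 8/8 = 1
Dimension check: dim(rho) = sum (mult * dim) = 3*1 + 0*1 + 3*1 + 3*1 + 1*2 = 11 = chi_rho(e) = 11.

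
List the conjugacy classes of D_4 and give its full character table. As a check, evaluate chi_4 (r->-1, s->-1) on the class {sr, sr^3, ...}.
Conjugacy classes: {e} of size 1, {r^2} of size 1, {r^1, r^3} of size 2, {s, sr^2, ...} of size 2, {sr, sr^3, ...} of size 2.
Character table:
  irrep \ class              {e} (size 1)  {r^2} (size 1)  {r^1, r^3} (size 2)  {s, sr^2, ...} (size 2)  {sr, sr^3, ...} (size 2)
  chi_1 (triv)               1             1               1                    1                        1                       
  chi_2 (sign: r->1, s->-1)  1             1               1                    -1                       -1                      
  chi_3 (r->-1, s->1)        1             1               -1                   1                        -1                      
  chi_4 (r->-1, s->-1)       1             1               -1                   -1                       1                       
  chi_5 (2d, j=1)            2             -2              0                    0                        0                       

Spot check: chi_4 (r->-1, s->-1) on {sr, sr^3, ...} = 1.

Justification: D_4 has order 2*4 = 8 with 5 conjugacy classes, hence 5 irreducibles. Sum of squared dims 1 + 1 + 1 + 1 + 4 = 8 = |G|. Linear characters come from the abelianisation; the 2-dimensional irreps have character r^k -> 2*cos(2*pi*j*k/4), reflections -> 0.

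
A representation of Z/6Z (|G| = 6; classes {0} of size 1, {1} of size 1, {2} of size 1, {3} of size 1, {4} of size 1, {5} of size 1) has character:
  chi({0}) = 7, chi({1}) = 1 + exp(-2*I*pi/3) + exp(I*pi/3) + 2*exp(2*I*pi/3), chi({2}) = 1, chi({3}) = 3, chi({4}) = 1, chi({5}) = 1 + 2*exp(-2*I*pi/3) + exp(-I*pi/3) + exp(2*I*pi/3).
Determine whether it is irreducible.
Not irreducible (reducible): <chi, chi> = 11 > 1.

Reasoning: <chi, chi> = (1/|G|) sum_C |C| * |chi(C)|^2 = (1/6)[1*|7|^2 + 1*|1 + exp(-2*I*pi/3) + exp(I*pi/3) + 2*exp(2*I*pi/3)|^2 + 1*|1|^2 + 1*|3|^2 + 1*|1|^2 + 1*|1 + 2*exp(-2*I*pi/3) + exp(-I*pi/3) + exp(2*I*pi/3)|^2]
  = (1/6)[(49) + (3) + (1) + (9) + (1) + (3)] = 66/6 = 11.
(Exp terms are combined using exp(i*s)*conj(exp(i*t)) = exp(i*(s-t)), and sums of them are collapsed using the identity that for every m > 1 the m distinct m-th roots of unity sum to 0, e.g. 1 + exp(2*I*pi/3) + exp(-2*I*pi/3) = 0.)
A character is irreducible iff <chi, chi> = 1, so this representation is reducible.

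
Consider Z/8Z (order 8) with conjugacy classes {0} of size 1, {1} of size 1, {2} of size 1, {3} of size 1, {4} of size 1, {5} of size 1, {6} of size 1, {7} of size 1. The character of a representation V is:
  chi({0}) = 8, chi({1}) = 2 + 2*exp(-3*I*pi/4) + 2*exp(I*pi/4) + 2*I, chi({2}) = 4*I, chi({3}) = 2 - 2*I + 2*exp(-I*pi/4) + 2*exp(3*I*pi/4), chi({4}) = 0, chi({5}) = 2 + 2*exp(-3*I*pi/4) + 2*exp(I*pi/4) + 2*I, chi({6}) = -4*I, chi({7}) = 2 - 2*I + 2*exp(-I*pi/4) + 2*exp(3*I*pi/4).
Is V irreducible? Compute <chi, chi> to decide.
Not irreducible (reducible): <chi, chi> = 16 > 1.

Justification: <chi, chi> = (1/|G|) sum_C |C| * |chi(C)|^2 = (1/8)[1*|8|^2 + 1*|2 + 2*exp(-3*I*pi/4) + 2*exp(I*pi/4) + 2*I|^2 + 1*|4*I|^2 + 1*|2 - 2*I + 2*exp(-I*pi/4) + 2*exp(3*I*pi/4)|^2 + 1*|0|^2 + 1*|2 + 2*exp(-3*I*pi/4) + 2*exp(I*pi/4) + 2*I|^2 + 1*|-4*I|^2 + 1*|2 - 2*I + 2*exp(-I*pi/4) + 2*exp(3*I*pi/4)|^2]
  = (1/8)[(64) + (8) + (16) + (8) + (0) + (8) + (16) + (8)] = 128/8 = 16.
(Exp terms are combined using exp(i*s)*conj(exp(i*t)) = exp(i*(s-t)), and sums of them are collapsed using the identity that for every m > 1 the m distinct m-th roots of unity sum to 0, e.g. 1 + exp(2*I*pi/3) + exp(-2*I*pi/3) = 0.)
A character is irreducible iff <chi, chi> = 1, so this representation is reducible.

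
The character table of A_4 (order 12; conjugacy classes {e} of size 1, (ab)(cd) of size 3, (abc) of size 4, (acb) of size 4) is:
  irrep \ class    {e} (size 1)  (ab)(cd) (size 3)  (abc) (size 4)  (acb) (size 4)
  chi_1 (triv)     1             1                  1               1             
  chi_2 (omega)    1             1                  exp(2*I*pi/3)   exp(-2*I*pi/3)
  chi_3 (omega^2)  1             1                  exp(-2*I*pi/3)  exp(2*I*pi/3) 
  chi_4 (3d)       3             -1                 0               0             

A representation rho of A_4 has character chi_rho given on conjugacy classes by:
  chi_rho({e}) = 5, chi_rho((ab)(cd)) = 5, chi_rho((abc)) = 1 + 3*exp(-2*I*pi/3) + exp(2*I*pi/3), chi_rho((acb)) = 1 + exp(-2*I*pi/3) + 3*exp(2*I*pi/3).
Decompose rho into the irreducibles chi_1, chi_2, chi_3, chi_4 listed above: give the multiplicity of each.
Multiplicities: chi_1: 1, chi_2: 1, chi_3: 3, chi_4: 0.

Working: Use <chi_rho, chi> = (1/|G|) sum_C |C| * chi_rho(C) * conj(chi(C)) with |G| = 12 for each irreducible chi in the table:
  <chi_rho, chi_1> = (1/12)[1*(5)*conj(1) + 3*(5)*conj(1) + 4*(1 + 3*exp(-2*I*pi/3) + exp(2*I*pi/3))*conj(1) + 4*(1 + exp(-2*I*pi/3) + 3*exp(2*I*pi/3))*conj(1)]
      = (1/12)[(5) + (15) + (4 + 12*exp(-2*I*pi/3) + 4*exp(2*I*pi/3)) + (4 + 4*exp(-2*I*pi/3) + 12*exp(2*I*pi/3))] = 12/12 = 1
  <chi_rho, chi_2> = (1/12)[1*(5)*conj(1) + 3*(5)*conj(1) + 4*(1 + 3*exp(-2*I*pi/3) + exp(2*I*pi/3))*conj(exp(2*I*pi/3)) + 4*(1 + exp(-2*I*pi/3) + 3*exp(2*I*pi/3))*conj(exp(-2*I*pi/3))]
      = (1/12)[(5) + (15) + (4 + 4*exp(-2*I*pi/3) + 12*exp(2*I*pi/3)) + (4 + 12*exp(-2*I*pi/3) + 4*exp(2*I*pi/3))] = 12/12 = 1
  <chi_rho, chi_3> = (1/12)[1*(5)*conj(1) + 3*(5)*conj(1) + 4*(1 + 3*exp(-2*I*pi/3) + exp(2*I*pi/3))*conj(exp(-2*I*pi/3)) + 4*(1 + exp(-2*I*pi/3) + 3*exp(2*I*pi/3))*conj(exp(2*I*pi/3))]
      = (1/12)[(5) + (15) + (8) + (8)] = 36/12 = 3
  <chi_rho, chi_4> = (1/12)[1*(5)*conj(3) + 3*(5)*conj(-1) + 4*(1 + 3*exp(-2*I*pi/3) + exp(2*I*pi/3))*conj(0) + 4*(1 + exp(-2*I*pi/3) + 3*exp(2*I*pi/3))*conj(0)]
      = (1/12)[(15) + (-15) + (0) + (0)] = 0/12 = 0
(Exp terms are combined using exp(i*s)*conj(exp(i*t)) = exp(i*(s-t)), and sums of them are collapsed using the identity that for every m > 1 the m distinct m-th roots of unity sum to 0, e.g. 1 + exp(2*I*pi/3) + exp(-2*I*pi/3) = 0.)
Dimension check: dim(rho) = sum (mult * dim) = 1*1 + 1*1 + 3*1 + 0*3 = 5 = chi_rho(e) = 5.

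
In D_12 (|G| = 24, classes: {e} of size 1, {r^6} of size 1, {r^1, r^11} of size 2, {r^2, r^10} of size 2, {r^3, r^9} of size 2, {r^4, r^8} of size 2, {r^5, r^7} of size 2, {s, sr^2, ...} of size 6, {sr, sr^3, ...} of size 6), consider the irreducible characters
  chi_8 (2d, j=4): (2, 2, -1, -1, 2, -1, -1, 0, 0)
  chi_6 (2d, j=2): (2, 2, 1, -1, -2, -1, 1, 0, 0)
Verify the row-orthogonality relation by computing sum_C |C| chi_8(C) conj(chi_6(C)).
Sum = 0; so <chi_8, chi_6> = 0 (distinct irreducibles are orthogonal).

Why: Compute term by term over conjugacy classes (|C| * chi_8(C) * conj(chi_6(C))):
  1*(2)*conj(2) + 1*(2)*conj(2) + 2*(-1)*conj(1) + 2*(-1)*conj(-1) + 2*(2)*conj(-2) + 2*(-1)*conj(-1) + 2*(-1)*conj(1) + 6*(0)*conj(0) + 6*(0)*conj(0)
  = (4) + (4) + (-2) + (2) + (-8) + (2) + (-2) + (0) + (0)
  = 0.
Dividing by |G| = 24 gives 0/24 = 0, matching the row-orthogonality relation <chi_8, chi_6> = [chi_8 = chi_6].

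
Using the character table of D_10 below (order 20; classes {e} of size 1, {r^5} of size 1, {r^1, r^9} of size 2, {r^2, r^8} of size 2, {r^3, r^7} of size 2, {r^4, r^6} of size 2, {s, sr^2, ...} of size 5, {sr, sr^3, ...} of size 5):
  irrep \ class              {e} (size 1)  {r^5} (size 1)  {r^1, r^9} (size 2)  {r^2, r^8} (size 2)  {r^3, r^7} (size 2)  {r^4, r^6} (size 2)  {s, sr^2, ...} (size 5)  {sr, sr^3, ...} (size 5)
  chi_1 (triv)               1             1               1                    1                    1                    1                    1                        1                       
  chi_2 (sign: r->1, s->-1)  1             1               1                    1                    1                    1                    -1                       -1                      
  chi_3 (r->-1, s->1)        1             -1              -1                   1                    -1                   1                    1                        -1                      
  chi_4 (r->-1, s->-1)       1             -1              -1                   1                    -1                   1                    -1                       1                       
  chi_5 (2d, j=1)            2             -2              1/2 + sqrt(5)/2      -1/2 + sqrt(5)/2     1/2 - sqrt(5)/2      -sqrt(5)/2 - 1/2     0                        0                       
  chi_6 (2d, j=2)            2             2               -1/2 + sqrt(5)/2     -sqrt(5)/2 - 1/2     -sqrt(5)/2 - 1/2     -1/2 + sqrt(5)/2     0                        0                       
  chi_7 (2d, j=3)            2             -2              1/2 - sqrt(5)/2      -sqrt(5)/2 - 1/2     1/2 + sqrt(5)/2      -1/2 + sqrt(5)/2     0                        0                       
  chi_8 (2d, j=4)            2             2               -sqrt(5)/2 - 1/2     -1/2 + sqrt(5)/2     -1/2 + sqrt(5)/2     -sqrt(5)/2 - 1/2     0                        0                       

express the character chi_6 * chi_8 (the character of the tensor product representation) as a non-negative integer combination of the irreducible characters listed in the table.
chi_6 tensor chi_8 = chi_6 + chi_8 (all other irreducibles have multiplicity 0).

Details: The character of a tensor product is the pointwise product (chi_6 * chi_8)(C) = chi_6(C) * chi_8(C):
  {e}: (2)*(2), {r^5}: (2)*(2), {r^1, r^9}: (-1/2 + sqrt(5)/2)*(-sqrt(5)/2 - 1/2), {r^2, r^8}: (-sqrt(5)/2 - 1/2)*(-1/2 + sqrt(5)/2), {r^3, r^7}: (-sqrt(5)/2 - 1/2)*(-1/2 + sqrt(5)/2), {r^4, r^6}: (-1/2 + sqrt(5)/2)*(-sqrt(5)/2 - 1/2), {s, sr^2, ...}: (0)*(0), {sr, sr^3, ...}: (0)*(0)
so (chi_6 * chi_8) takes values
  {e} -> 4, {r^5} -> 4, {r^1, r^9} -> -1, {r^2, r^8} -> -1, {r^3, r^7} -> -1, {r^4, r^6} -> -1, {s, sr^2, ...} -> 0, {sr, sr^3, ...} -> 0.
Now take the inner product of this character with each irreducible chi from the table, <chi_6*chi_8, chi> = (1/20) sum_C |C| (chi_6*chi_8)(C) conj(chi(C)):
  <chi_6*chi_8, chi_1> = (1/20)[1*(4)*conj(1) + 1*(4)*conj(1) + 2*(-1)*conj(1) + 2*(-1)*conj(1) + 2*(-1)*conj(1) + 2*(-1)*conj(1) + 5*(0)*conj(1) + 5*(0)*conj(1)]
      = (1/20)[(4) + (4) + (-2) + (-2) + (-2) + (-2) + (0) + (0)] = 0/20 = 0
  <chi_6*chi_8, chi_2> = (1/20)[1*(4)*conj(1) + 1*(4)*conj(1) + 2*(-1)*conj(1) + 2*(-1)*conj(1) + 2*(-1)*conj(1) + 2*(-1)*conj(1) + 5*(0)*conj(-1) + 5*(0)*conj(-1)]
      = (1/20)[(4) + (4) + (-2) + (-2) + (-2) + (-2) + (0) + (0)] = 0/20 = 0
  <chi_6*chi_8, chi_3> = (1/20)[1*(4)*conj(1) + 1*(4)*conj(-1) + 2*(-1)*conj(-1) + 2*(-1)*conj(1) + 2*(-1)*conj(-1) + 2*(-1)*conj(1) + 5*(0)*conj(1) + 5*(0)*conj(-1)]
      = (1/20)[(4) + (-4) + (2) + (-2) + (2) + (-2) + (0) + (0)] = 0/20 = 0
  <chi_6*chi_8, chi_4> = (1/20)[1*(4)*conj(1) + 1*(4)*conj(-1) + 2*(-1)*conj(-1) + 2*(-1)*conj(1) + 2*(-1)*conj(-1) + 2*(-1)*conj(1) + 5*(0)*conj(-1) + 5*(0)*conj(1)]
      = (1/20)[(4) + (-4) + (2) + (-2) + (2) + (-2) + (0) + (0)] = 0/20 = 0
  <chi_6*chi_8, chi_5> = (1/20)[1*(4)*conj(2) + 1*(4)*conj(-2) + 2*(-1)*conj(1/2 + sqrt(5)/2) + 2*(-1)*conj(-1/2 + sqrt(5)/2) + 2*(-1)*conj(1/2 - sqrt(5)/2) + 2*(-1)*conj(-sqrt(5)/2 - 1/2) + 5*(0)*conj(0) + 5*(0)*conj(0)]
      = (1/20)[(8) + (-8) + (-sqrt(5) - 1) + (1 - sqrt(5)) + (-1 + sqrt(5)) + (1 + sqrt(5)) + (0) + (0)] = 0/20 = 0
  <chi_6*chi_8, chi_6> = (1/20)[1*(4)*conj(2) + 1*(4)*conj(2) + 2*(-1)*conj(-1/2 + sqrt(5)/2) + 2*(-1)*conj(-sqrt(5)/2 - 1/2) + 2*(-1)*conj(-sqrt(5)/2 - 1/2) + 2*(-1)*conj(-1/2 + sqrt(5)/2) + 5*(0)*conj(0) + 5*(0)*conj(0)]
      = (1/20)[(8) + (8) + (1 - sqrt(5)) + (1 + sqrt(5)) + (1 + sqrt(5)) + (1 - sqrt(5)) + (0) + (0)] = 20/20 = 1
  <chi_6*chi_8, chi_7> = (1/20)[1*(4)*conj(2) + 1*(4)*conj(-2) + 2*(-1)*conj(1/2 - sqrt(5)/2) + 2*(-1)*conj(-sqrt(5)/2 - 1/2) + 2*(-1)*conj(1/2 + sqrt(5)/2) + 2*(-1)*conj(-1/2 + sqrt(5)/2) + 5*(0)*conj(0) + 5*(0)*conj(0)]
      = (1/20)[(8) + (-8) + (-1 + sqrt(5)) + (1 + sqrt(5)) + (-sqrt(5) - 1) + (1 - sqrt(5)) + (0) + (0)] = 0/20 = 0
  <chi_6*chi_8, chi_8> = (1/20)[1*(4)*conj(2) + 1*(4)*conj(2) + 2*(-1)*conj(-sqrt(5)/2 - 1/2) + 2*(-1)*conj(-1/2 + sqrt(5)/2) + 2*(-1)*conj(-1/2 + sqrt(5)/2) + 2*(-1)*conj(-sqrt(5)/2 - 1/2) + 5*(0)*conj(0) + 5*(0)*conj(0)]
      = (1/20)[(8) + (8) + (1 + sqrt(5)) + (1 - sqrt(5)) + (1 - sqrt(5)) + (1 + sqrt(5)) + (0) + (0)] = 20/20 = 1
Hence the multiplicities are chi_6: 1, chi_8: 1. Dimension check: dim(chi_6)*dim(chi_8) = 2*2 = 4 and sum (mult * dim) = 1*2 + 1*2 = 4.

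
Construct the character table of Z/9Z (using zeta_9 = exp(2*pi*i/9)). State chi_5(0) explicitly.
Character table of Z/9Z (irreps indexed chi_0,...,chi_8 with chi_k(m) = zeta_9^(k*m), zeta_9 = exp(2*pi*i/9)):
  irrep \ class  {0} (size 1)  {1} (size 1)    {2} (size 1)    {3} (size 1)    {4} (size 1)    {5} (size 1)    {6} (size 1)    {7} (size 1)    {8} (size 1)  
  chi_0          1             1               1               1               1               1               1               1               1             
  chi_1          1             exp(2*I*pi/9)   exp(4*I*pi/9)   exp(2*I*pi/3)   exp(8*I*pi/9)   exp(-8*I*pi/9)  exp(-2*I*pi/3)  exp(-4*I*pi/9)  exp(-2*I*pi/9)
  chi_2          1             exp(4*I*pi/9)   exp(8*I*pi/9)   exp(-2*I*pi/3)  exp(-2*I*pi/9)  exp(2*I*pi/9)   exp(2*I*pi/3)   exp(-8*I*pi/9)  exp(-4*I*pi/9)
  chi_3          1             exp(2*I*pi/3)   exp(-2*I*pi/3)  1               exp(2*I*pi/3)   exp(-2*I*pi/3)  1               exp(2*I*pi/3)   exp(-2*I*pi/3)
  chi_4          1             exp(8*I*pi/9)   exp(-2*I*pi/9)  exp(2*I*pi/3)   exp(-4*I*pi/9)  exp(4*I*pi/9)   exp(-2*I*pi/3)  exp(2*I*pi/9)   exp(-8*I*pi/9)
  chi_5          1             exp(-8*I*pi/9)  exp(2*I*pi/9)   exp(-2*I*pi/3)  exp(4*I*pi/9)   exp(-4*I*pi/9)  exp(2*I*pi/3)   exp(-2*I*pi/9)  exp(8*I*pi/9) 
  chi_6          1             exp(-2*I*pi/3)  exp(2*I*pi/3)   1               exp(-2*I*pi/3)  exp(2*I*pi/3)   1               exp(-2*I*pi/3)  exp(2*I*pi/3) 
  chi_7          1             exp(-4*I*pi/9)  exp(-8*I*pi/9)  exp(2*I*pi/3)   exp(2*I*pi/9)   exp(-2*I*pi/9)  exp(-2*I*pi/3)  exp(8*I*pi/9)   exp(4*I*pi/9) 
  chi_8          1             exp(-2*I*pi/9)  exp(-4*I*pi/9)  exp(-2*I*pi/3)  exp(-8*I*pi/9)  exp(8*I*pi/9)   exp(2*I*pi/3)   exp(4*I*pi/9)   exp(2*I*pi/9) 

Spot check: chi_5(0) = zeta_9^(5*0) = zeta_9^0 = 1.

Why: Z/9Z is abelian, so all 9 irreducible complex representations are 1-dimensional. They are given by chi_k(m) = zeta_9^(k*m) for k = 0,...,8. Row orthogonality: sum_m chi_k(m) conj(chi_l(m)) = 9 * [k = l].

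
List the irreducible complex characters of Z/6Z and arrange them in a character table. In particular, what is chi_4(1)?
Character table of Z/6Z (irreps indexed chi_0,...,chi_5 with chi_k(m) = zeta_6^(k*m), zeta_6 = exp(2*pi*i/6)):
  irrep \ class  {0} (size 1)  {1} (size 1)    {2} (size 1)    {3} (size 1)  {4} (size 1)    {5} (size 1)  
  chi_0          1             1               1               1             1               1             
  chi_1          1             exp(I*pi/3)     exp(2*I*pi/3)   -1            exp(-2*I*pi/3)  exp(-I*pi/3)  
  chi_2          1             exp(2*I*pi/3)   exp(-2*I*pi/3)  1             exp(2*I*pi/3)   exp(-2*I*pi/3)
  chi_3          1             -1              1               -1            1               -1            
  chi_4          1             exp(-2*I*pi/3)  exp(2*I*pi/3)   1             exp(-2*I*pi/3)  exp(2*I*pi/3) 
  chi_5          1             exp(-I*pi/3)    exp(-2*I*pi/3)  -1            exp(2*I*pi/3)   exp(I*pi/3)   

Spot check: chi_4(1) = zeta_6^(4*1) = zeta_6^4 = exp(-2*I*pi/3).

Why: Z/6Z is abelian, so all 6 irreducible complex representations are 1-dimensional. They are given by chi_k(m) = zeta_6^(k*m) for k = 0,...,5. Row orthogonality: sum_m chi_k(m) conj(chi_l(m)) = 6 * [k = l].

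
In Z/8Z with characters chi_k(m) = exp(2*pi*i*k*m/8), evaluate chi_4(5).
chi_4(5) = zeta_8^20 = -1

Details: chi_4(5) = zeta_8^(4*5) = zeta_8^20. Since zeta_8^8 = 1, this equals zeta_8^4 = exp(2*pi*i*4/8) = -1.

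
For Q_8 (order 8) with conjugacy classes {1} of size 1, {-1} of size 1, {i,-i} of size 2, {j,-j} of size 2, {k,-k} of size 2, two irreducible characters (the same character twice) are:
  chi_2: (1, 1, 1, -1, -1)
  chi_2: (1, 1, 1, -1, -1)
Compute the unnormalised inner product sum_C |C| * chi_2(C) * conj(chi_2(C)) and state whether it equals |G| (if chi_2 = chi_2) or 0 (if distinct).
Sum = 8 = |G| = 8; so <chi_2, chi_2> = 1 (norm-1 confirms irreducibility).

Working: Compute term by term over conjugacy classes (|C| * chi_2(C) * conj(chi_2(C))):
  1*(1)*conj(1) + 1*(1)*conj(1) + 2*(1)*conj(1) + 2*(-1)*conj(-1) + 2*(-1)*conj(-1)
  = (1) + (1) + (2) + (2) + (2)
  = 8.
Dividing by |G| = 8 gives 8/8 = 1, matching the row-orthogonality relation <chi_2, chi_2> = [chi_2 = chi_2].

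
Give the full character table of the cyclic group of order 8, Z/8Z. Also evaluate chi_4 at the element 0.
Character table of Z/8Z (irreps indexed chi_0,...,chi_7 with chi_k(m) = zeta_8^(k*m), zeta_8 = exp(2*pi*i/8)):
  irrep \ class  {0} (size 1)  {1} (size 1)    {2} (size 1)  {3} (size 1)    {4} (size 1)  {5} (size 1)    {6} (size 1)  {7} (size 1)  
  chi_0          1             1               1             1               1             1               1             1             
  chi_1          1             exp(I*pi/4)     I             exp(3*I*pi/4)   -1            exp(-3*I*pi/4)  -I            exp(-I*pi/4)  
  chi_2          1             I               -1            -I              1             I               -1            -I            
  chi_3          1             exp(3*I*pi/4)   -I            exp(I*pi/4)     -1            exp(-I*pi/4)    I             exp(-3*I*pi/4)
  chi_4          1             -1              1             -1              1             -1              1             -1            
  chi_5          1             exp(-3*I*pi/4)  I             exp(-I*pi/4)    -1            exp(I*pi/4)     -I            exp(3*I*pi/4) 
  chi_6          1             -I              -1            I               1             -I              -1            I             
  chi_7          1             exp(-I*pi/4)    -I            exp(-3*I*pi/4)  -1            exp(3*I*pi/4)   I             exp(I*pi/4)   

Spot check: chi_4(0) = zeta_8^(4*0) = zeta_8^0 = 1.

Working: Z/8Z is abelian, so all 8 irreducible complex representations are 1-dimensional. They are given by chi_k(m) = zeta_8^(k*m) for k = 0,...,7. Row orthogonality: sum_m chi_k(m) conj(chi_l(m)) = 8 * [k = l].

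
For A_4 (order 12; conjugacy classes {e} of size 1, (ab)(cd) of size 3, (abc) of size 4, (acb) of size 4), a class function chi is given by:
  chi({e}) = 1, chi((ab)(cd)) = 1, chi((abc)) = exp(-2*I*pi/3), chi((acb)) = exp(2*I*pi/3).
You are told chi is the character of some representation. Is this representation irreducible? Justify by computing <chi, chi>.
Irreducible: <chi, chi> = 1.

Solution. <chi, chi> = (1/|G|) sum_C |C| * |chi(C)|^2 = (1/12)[1*|1|^2 + 3*|1|^2 + 4*|exp(-2*I*pi/3)|^2 + 4*|exp(2*I*pi/3)|^2]
  = (1/12)[(1) + (3) + (4) + (4)] = 12/12 = 1.
(Exp terms are combined using exp(i*s)*conj(exp(i*t)) = exp(i*(s-t)), and sums of them are collapsed using the identity that for every m > 1 the m distinct m-th roots of unity sum to 0, e.g. 1 + exp(2*I*pi/3) + exp(-2*I*pi/3) = 0.)
A character is irreducible iff <chi, chi> = 1, so this representation is irreducible.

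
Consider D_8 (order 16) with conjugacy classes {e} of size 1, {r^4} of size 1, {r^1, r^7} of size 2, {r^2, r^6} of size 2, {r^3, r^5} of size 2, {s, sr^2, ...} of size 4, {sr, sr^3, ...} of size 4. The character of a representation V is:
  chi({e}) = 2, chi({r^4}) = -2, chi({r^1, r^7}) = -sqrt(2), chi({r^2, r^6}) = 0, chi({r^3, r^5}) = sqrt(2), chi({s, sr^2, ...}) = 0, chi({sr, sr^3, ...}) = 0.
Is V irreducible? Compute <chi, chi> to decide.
Irreducible: <chi, chi> = 1.

Working: <chi, chi> = (1/|G|) sum_C |C| * |chi(C)|^2 = (1/16)[1*|2|^2 + 1*|-2|^2 + 2*|-sqrt(2)|^2 + 2*|0|^2 + 2*|sqrt(2)|^2 + 4*|0|^2 + 4*|0|^2]
  = (1/16)[(4) + (4) + (4) + (0) + (4) + (0) + (0)] = 16/16 = 1.
A character is irreducible iff <chi, chi> = 1, so this representation is irreducible.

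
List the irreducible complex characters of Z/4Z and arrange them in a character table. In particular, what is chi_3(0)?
Character table of Z/4Z (irreps indexed chi_0,...,chi_3 with chi_k(m) = zeta_4^(k*m), zeta_4 = exp(2*pi*i/4)):
  irrep \ class  {0} (size 1)  {1} (size 1)  {2} (size 1)  {3} (size 1)
  chi_0          1             1             1             1           
  chi_1          1             I             -1            -I          
  chi_2          1             -1            1             -1          
  chi_3          1             -I            -1            I           

Spot check: chi_3(0) = zeta_4^(3*0) = zeta_4^0 = 1.

Justification: Z/4Z is abelian, so all 4 irreducible complex representations are 1-dimensional. They are given by chi_k(m) = zeta_4^(k*m) for k = 0,...,3. Row orthogonality: sum_m chi_k(m) conj(chi_l(m)) = 4 * [k = l].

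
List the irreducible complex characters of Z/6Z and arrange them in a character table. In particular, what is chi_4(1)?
Character table of Z/6Z (irreps indexed chi_0,...,chi_5 with chi_k(m) = zeta_6^(k*m), zeta_6 = exp(2*pi*i/6)):
  irrep \ class  {0} (size 1)  {1} (size 1)    {2} (size 1)    {3} (size 1)  {4} (size 1)    {5} (size 1)  
  chi_0          1             1               1               1             1               1             
  chi_1          1             exp(I*pi/3)     exp(2*I*pi/3)   -1            exp(-2*I*pi/3)  exp(-I*pi/3)  
  chi_2          1             exp(2*I*pi/3)   exp(-2*I*pi/3)  1             exp(2*I*pi/3)   exp(-2*I*pi/3)
  chi_3          1             -1              1               -1            1               -1            
  chi_4          1             exp(-2*I*pi/3)  exp(2*I*pi/3)   1             exp(-2*I*pi/3)  exp(2*I*pi/3) 
  chi_5          1             exp(-I*pi/3)    exp(-2*I*pi/3)  -1            exp(2*I*pi/3)   exp(I*pi/3)   

Spot check: chi_4(1) = zeta_6^(4*1) = zeta_6^4 = exp(-2*I*pi/3).

Working: Z/6Z is abelian, so all 6 irreducible complex representations are 1-dimensional. They are given by chi_k(m) = zeta_6^(k*m) for k = 0,...,5. Row orthogonality: sum_m chi_k(m) conj(chi_l(m)) = 6 * [k = l].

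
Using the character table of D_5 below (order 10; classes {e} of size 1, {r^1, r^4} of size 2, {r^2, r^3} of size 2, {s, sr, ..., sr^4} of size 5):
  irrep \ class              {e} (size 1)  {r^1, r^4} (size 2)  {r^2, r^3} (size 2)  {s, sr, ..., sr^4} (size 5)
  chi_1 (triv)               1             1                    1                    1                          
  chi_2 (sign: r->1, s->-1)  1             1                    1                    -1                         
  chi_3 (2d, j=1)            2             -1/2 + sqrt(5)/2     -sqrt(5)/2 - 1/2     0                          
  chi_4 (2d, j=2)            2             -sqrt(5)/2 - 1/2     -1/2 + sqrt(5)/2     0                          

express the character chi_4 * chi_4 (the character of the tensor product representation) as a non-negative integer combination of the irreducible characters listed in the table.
chi_4 tensor chi_4 = chi_1 + chi_2 + chi_3 (all other irreducibles have multiplicity 0).

Reasoning: The character of a tensor product is the pointwise product (chi_4 * chi_4)(C) = chi_4(C) * chi_4(C):
  {e}: (2)*(2), {r^1, r^4}: (-sqrt(5)/2 - 1/2)*(-sqrt(5)/2 - 1/2), {r^2, r^3}: (-1/2 + sqrt(5)/2)*(-1/2 + sqrt(5)/2), {s, sr, ..., sr^4}: (0)*(0)
so (chi_4 * chi_4) takes values
  {e} -> 4, {r^1, r^4} -> sqrt(5)/2 + 3/2, {r^2, r^3} -> 3/2 - sqrt(5)/2, {s, sr, ..., sr^4} -> 0.
Now take the inner product of this character with each irreducible chi from the table, <chi_4*chi_4, chi> = (1/10) sum_C |C| (chi_4*chi_4)(C) conj(chi(C)):
  <chi_4*chi_4, chi_1> = (1/10)[1*(4)*conj(1) + 2*(sqrt(5)/2 + 3/2)*conj(1) + 2*(3/2 - sqrt(5)/2)*conj(1) + 5*(0)*conj(1)]
      = (1/10)[(4) + (sqrt(5) + 3) + (3 - sqrt(5)) + (0)] = 10/10 = 1
  <chi_4*chi_4, chi_2> = (1/10)[1*(4)*conj(1) + 2*(sqrt(5)/2 + 3/2)*conj(1) + 2*(3/2 - sqrt(5)/2)*conj(1) + 5*(0)*conj(-1)]
      = (1/10)[(4) + (sqrt(5) + 3) + (3 - sqrt(5)) + (0)] = 10/10 = 1
  <chi_4*chi_4, chi_3> = (1/10)[1*(4)*conj(2) + 2*(sqrt(5)/2 + 3/2)*conj(-1/2 + sqrt(5)/2) + 2*(3/2 - sqrt(5)/2)*conj(-sqrt(5)/2 - 1/2) + 5*(0)*conj(0)]
      = (1/10)[(8) + (1 + sqrt(5)) + (1 - sqrt(5)) + (0)] = 10/10 = 1
  <chi_4*chi_4, chi_4> = (1/10)[1*(4)*conj(2) + 2*(sqrt(5)/2 + 3/2)*conj(-sqrt(5)/2 - 1/2) + 2*(3/2 - sqrt(5)/2)*conj(-1/2 + sqrt(5)/2) + 5*(0)*conj(0)]
      = (1/10)[(8) + (-2*sqrt(5) - 4) + (-4 + 2*sqrt(5)) + (0)] = 0/10 = 0
Hence the multiplicities are chi_1: 1, chi_2: 1, chi_3: 1. Dimension check: dim(chi_4)*dim(chi_4) = 2*2 = 4 and sum (mult * dim) = 1*1 + 1*1 + 1*2 = 4.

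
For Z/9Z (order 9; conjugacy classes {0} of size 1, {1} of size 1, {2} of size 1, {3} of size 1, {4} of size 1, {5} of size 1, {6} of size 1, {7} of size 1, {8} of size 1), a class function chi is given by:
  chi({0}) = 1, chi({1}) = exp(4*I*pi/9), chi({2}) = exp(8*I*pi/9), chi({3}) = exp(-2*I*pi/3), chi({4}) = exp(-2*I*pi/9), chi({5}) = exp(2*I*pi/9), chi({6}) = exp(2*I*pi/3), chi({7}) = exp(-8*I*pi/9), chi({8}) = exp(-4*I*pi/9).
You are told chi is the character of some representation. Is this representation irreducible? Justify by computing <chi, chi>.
Irreducible: <chi, chi> = 1.

Reasoning: <chi, chi> = (1/|G|) sum_C |C| * |chi(C)|^2 = (1/9)[1*|1|^2 + 1*|exp(4*I*pi/9)|^2 + 1*|exp(8*I*pi/9)|^2 + 1*|exp(-2*I*pi/3)|^2 + 1*|exp(-2*I*pi/9)|^2 + 1*|exp(2*I*pi/9)|^2 + 1*|exp(2*I*pi/3)|^2 + 1*|exp(-8*I*pi/9)|^2 + 1*|exp(-4*I*pi/9)|^2]
  = (1/9)[(1) + (1) + (1) + (1) + (1) + (1) + (1) + (1) + (1)] = 9/9 = 1.
(Exp terms are combined using exp(i*s)*conj(exp(i*t)) = exp(i*(s-t)), and sums of them are collapsed using the identity that for every m > 1 the m distinct m-th roots of unity sum to 0, e.g. 1 + exp(2*I*pi/3) + exp(-2*I*pi/3) = 0.)
A character is irreducible iff <chi, chi> = 1, so this representation is irreducible.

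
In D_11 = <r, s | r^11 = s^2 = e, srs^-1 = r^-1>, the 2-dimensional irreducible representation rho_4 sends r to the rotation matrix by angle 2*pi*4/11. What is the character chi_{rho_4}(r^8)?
chi_{rho_4}(r^8) = 2*cos(2*pi*4*8/11) = 2*cos(2*pi/11)

Details: rho_4(r^8) is rotation by angle 2*pi*4*8/11, whose trace is 2*cos(2*pi*4*8/11) = 2*cos(2*pi/11).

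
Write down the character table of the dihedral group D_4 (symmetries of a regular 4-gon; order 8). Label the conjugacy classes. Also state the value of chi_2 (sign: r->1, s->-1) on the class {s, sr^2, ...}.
Conjugacy classes: {e} of size 1, {r^2} of size 1, {r^1, r^3} of size 2, {s, sr^2, ...} of size 2, {sr, sr^3, ...} of size 2.
Character table:
  irrep \ class              {e} (size 1)  {r^2} (size 1)  {r^1, r^3} (size 2)  {s, sr^2, ...} (size 2)  {sr, sr^3, ...} (size 2)
  chi_1 (triv)               1             1               1                    1                        1                       
  chi_2 (sign: r->1, s->-1)  1             1               1                    -1                       -1                      
  chi_3 (r->-1, s->1)        1             1               -1                   1                        -1                      
  chi_4 (r->-1, s->-1)       1             1               -1                   -1                       1                       
  chi_5 (2d, j=1)            2             -2              0                    0                        0                       

Spot check: chi_2 (sign: r->1, s->-1) on {s, sr^2, ...} = -1.

Derivation: D_4 has order 2*4 = 8 with 5 conjugacy classes, hence 5 irreducibles. Sum of squared dims 1 + 1 + 1 + 1 + 4 = 8 = |G|. Linear characters come from the abelianisation; the 2-dimensional irreps have character r^k -> 2*cos(2*pi*j*k/4), reflections -> 0.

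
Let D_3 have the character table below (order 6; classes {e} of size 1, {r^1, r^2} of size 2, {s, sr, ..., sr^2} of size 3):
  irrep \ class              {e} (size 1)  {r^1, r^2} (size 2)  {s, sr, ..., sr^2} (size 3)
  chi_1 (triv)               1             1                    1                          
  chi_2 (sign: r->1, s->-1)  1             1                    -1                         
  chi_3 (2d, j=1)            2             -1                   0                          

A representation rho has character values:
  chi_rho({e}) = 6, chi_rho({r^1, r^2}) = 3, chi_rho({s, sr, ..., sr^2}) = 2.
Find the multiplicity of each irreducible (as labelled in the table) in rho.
Multiplicities: chi_1: 3, chi_2: 1, chi_3: 1.

Why: Use <chi_rho, chi> = (1/|G|) sum_C |C| * chi_rho(C) * conj(chi(C)) with |G| = 6 for each irreducible chi in the table:
  <chi_rho, chi_1> = (1/6)[1*(6)*conj(1) + 2*(3)*conj(1) + 3*(2)*conj(1)]
      = (1/6)[(6) + (6) + (6)] = 18/6 = 3
  <chi_rho, chi_2> = (1/6)[1*(6)*conj(1) + 2*(3)*conj(1) + 3*(2)*conj(-1)]
      = (1/6)[(6) + (6) + (-6)] = 6/6 = 1
  <chi_rho, chi_3> = (1/6)[1*(6)*conj(2) + 2*(3)*conj(-1) + 3*(2)*conj(0)]
      = (1/6)[(12) + (-6) + (0)] = 6/6 = 1
Dimension check: dim(rho) = sum (mult * dim) = 3*1 + 1*1 + 1*2 = 6 = chi_rho(e) = 6.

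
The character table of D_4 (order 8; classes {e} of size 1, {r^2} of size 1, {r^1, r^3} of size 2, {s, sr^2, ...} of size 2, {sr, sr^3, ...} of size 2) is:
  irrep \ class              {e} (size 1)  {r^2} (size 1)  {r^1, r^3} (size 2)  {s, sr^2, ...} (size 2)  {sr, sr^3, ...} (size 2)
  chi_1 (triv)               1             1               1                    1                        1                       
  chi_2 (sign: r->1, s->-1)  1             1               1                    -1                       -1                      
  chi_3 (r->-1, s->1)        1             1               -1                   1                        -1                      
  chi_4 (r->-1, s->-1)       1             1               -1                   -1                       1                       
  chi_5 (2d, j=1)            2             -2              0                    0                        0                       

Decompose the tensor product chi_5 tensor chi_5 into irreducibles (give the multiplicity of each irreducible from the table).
chi_5 tensor chi_5 = chi_1 + chi_2 + chi_3 + chi_4 (all other irreducibles have multiplicity 0).

Reasoning: The character of a tensor product is the pointwise product (chi_5 * chi_5)(C) = chi_5(C) * chi_5(C):
  {e}: (2)*(2), {r^2}: (-2)*(-2), {r^1, r^3}: (0)*(0), {s, sr^2, ...}: (0)*(0), {sr, sr^3, ...}: (0)*(0)
so (chi_5 * chi_5) takes values
  {e} -> 4, {r^2} -> 4, {r^1, r^3} -> 0, {s, sr^2, ...} -> 0, {sr, sr^3, ...} -> 0.
Now take the inner product of this character with each irreducible chi from the table, <chi_5*chi_5, chi> = (1/8) sum_C |C| (chi_5*chi_5)(C) conj(chi(C)):
  <chi_5*chi_5, chi_1> = (1/8)[1*(4)*conj(1) + 1*(4)*conj(1) + 2*(0)*conj(1) + 2*(0)*conj(1) + 2*(0)*conj(1)]
      = (1/8)[(4) + (4) + (0) + (0) + (0)] = 8/8 = 1
  <chi_5*chi_5, chi_2> = (1/8)[1*(4)*conj(1) + 1*(4)*conj(1) + 2*(0)*conj(1) + 2*(0)*conj(-1) + 2*(0)*conj(-1)]
      = (1/8)[(4) + (4) + (0) + (0) + (0)] = 8/8 = 1
  <chi_5*chi_5, chi_3> = (1/8)[1*(4)*conj(1) + 1*(4)*conj(1) + 2*(0)*conj(-1) + 2*(0)*conj(1) + 2*(0)*conj(-1)]
      = (1/8)[(4) + (4) + (0) + (0) + (0)] = 8/8 = 1
  <chi_5*chi_5, chi_4> = (1/8)[1*(4)*conj(1) + 1*(4)*conj(1) + 2*(0)*conj(-1) + 2*(0)*conj(-1) + 2*(0)*conj(1)]
      = (1/8)[(4) + (4) + (0) + (0) + (0)] = 8/8 = 1
  <chi_5*chi_5, chi_5> = (1/8)[1*(4)*conj(2) + 1*(4)*conj(-2) + 2*(0)*conj(0) + 2*(0)*conj(0) + 2*(0)*conj(0)]
      = (1/8)[(8) + (-8) + (0) + (0) + (0)] = 0/8 = 0
Hence the multiplicities are chi_1: 1, chi_2: 1, chi_3: 1, chi_4: 1. Dimension check: dim(chi_5)*dim(chi_5) = 2*2 = 4 and sum (mult * dim) = 1*1 + 1*1 + 1*1 + 1*1 = 4.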